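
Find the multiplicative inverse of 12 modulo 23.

23 = 1×12 + 11
12 = 1×11 + 1
11 = 11×1 + 0
gcd(12, 23) = 1, so the inverse exists.
Back-substitute for 1:
1 = 1×12 − 1×11
  = −1×23 + 2×12
So 12⁻¹ ≡ 2 (mod 23).

2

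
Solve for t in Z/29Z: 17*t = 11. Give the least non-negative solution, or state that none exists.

gcd(17, 29) = 1, so a unique solution mod 29 exists.
17⁻¹ ≡ 12 (mod 29).
t ≡ 12*11 ≡ 16 (mod 29).

16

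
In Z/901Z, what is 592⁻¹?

Run the extended Euclidean algorithm:
901 = 1×592 + 309
592 = 1×309 + 283
309 = 1×283 + 26
283 = 10×26 + 23
26 = 1×23 + 3
23 = 7×3 + 2
3 = 1×2 + 1
2 = 2×1 + 0
gcd(592, 901) = 1, so the inverse exists.
Back-substitute for 1:
1 = 1×3 − 1×2
  = −1×23 + 8×3
  = 8×26 − 9×23
  = −9×283 + 98×26
  = 98×309 − 107×283
  = −107×592 + 205×309
  = 205×901 − 312×592
So 592⁻¹ ≡ −312 ≡ 589 (mod 901).

589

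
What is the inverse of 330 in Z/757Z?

Apply the Euclidean algorithm and back-substitute:
757 = 2×330 + 97
330 = 3×97 + 39
97 = 2×39 + 19
39 = 2×19 + 1
19 = 19×1 + 0
gcd(330, 757) = 1, so the inverse exists.
Bézout: 1 = −17×757 + 39×330.
So 330⁻¹ ≡ 39 (mod 757).

39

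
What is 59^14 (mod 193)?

59^1 ≡ 59 (mod 193)
59^2 ≡ 59^2 = 3481 ≡ 7 (mod 193)
59^4 ≡ 7^2 = 49 (mod 193)
59^8 ≡ 49^2 = 2401 ≡ 85 (mod 193)
59^14 = 59^8 × 59^4 × 59^2 ≡ 85 × 49 × 7 (mod 193).
Accumulate the product:
85 × 49 = 4165 ≡ 112
112 × 7 = 784 ≡ 12

12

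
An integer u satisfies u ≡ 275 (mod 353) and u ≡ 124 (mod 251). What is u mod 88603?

353⁻¹ mod 251: 353*32 ≡ 1 (mod 251), so 353⁻¹ ≡ 32.
u = 275 + 353*((124 − 275)*32 mod 251) = 275 + 353*188 = 66639.
Check: 66639 mod 353 = 275, 66639 mod 251 = 124. ✓

66639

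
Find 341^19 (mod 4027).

3227

By square-and-multiply:
19 in binary is 10011, i.e. 19 = 16 + 2 + 1.
341^1 ≡ 341 (mod 4027)
341^2 ≡ 341^2 = 116281 ≡ 3525 (mod 4027)
341^4 ≡ 3525^2 = 12425625 ≡ 2330 (mod 4027)
341^8 ≡ 2330^2 = 5428900 ≡ 504 (mod 4027)
341^16 ≡ 504^2 = 254016 ≡ 315 (mod 4027)
341^19 = 341^16 · 341^2 · 341^1 ≡ 315 · 3525 · 341 (mod 4027).
Accumulate the product:
315 · 3525 = 1110375 ≡ 2950
2950 · 341 = 1005950 ≡ 3227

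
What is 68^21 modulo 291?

Using repeated squaring:
21 in binary is 10101, i.e. 21 = 16 + 4 + 1.
68^1 ≡ 68 (mod 291)
68^2 ≡ 68^2 = 4624 ≡ 259 (mod 291)
68^4 ≡ 259^2 = 67081 ≡ 151 (mod 291)
68^8 ≡ 151^2 = 22801 ≡ 103 (mod 291)
68^16 ≡ 103^2 = 10609 ≡ 133 (mod 291)
68^21 = 68^16 × 68^4 × 68^1 ≡ 133 × 151 × 68 (mod 291).
Accumulate the product:
133 × 151 = 20083 ≡ 4
4 × 68 = 272

272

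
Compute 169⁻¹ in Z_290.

Apply the Euclidean algorithm and back-substitute:
290 = 1*169 + 121
169 = 1*121 + 48
121 = 2*48 + 25
48 = 1*25 + 23
25 = 1*23 + 2
23 = 11*2 + 1
2 = 2*1 + 0
gcd(169, 290) = 1, so the inverse exists.
Back-substitute for 1:
1 = 1*23 − 11*2
  = −11*25 + 12*23
  = 12*48 − 23*25
  = −23*121 + 58*48
  = 58*169 − 81*121
  = −81*290 + 139*169
So 169⁻¹ ≡ 139 (mod 290).

139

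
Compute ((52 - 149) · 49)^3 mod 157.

52 - 149 = -97 ≡ 60 (mod 157)
60 · 49 = 2940 ≡ 114 (mod 157)
(114)^3 ≡ 92 (mod 157)

92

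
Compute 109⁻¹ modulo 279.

Apply the Euclidean algorithm and back-substitute:
279 = 2*109 + 61
109 = 1*61 + 48
61 = 1*48 + 13
48 = 3*13 + 9
13 = 1*9 + 4
9 = 2*4 + 1
4 = 4*1 + 0
gcd(109, 279) = 1, so the inverse exists.
Back-substitute for 1:
1 = 1*9 − 2*4
  = −2*13 + 3*9
  = 3*48 − 11*13
  = −11*61 + 14*48
  = 14*109 − 25*61
  = −25*279 + 64*109
So 109⁻¹ ≡ 64 (mod 279).

64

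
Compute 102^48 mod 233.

184

48 in binary is 110000, i.e. 48 = 32 + 16.
102^1 ≡ 102 (mod 233)
102^2 ≡ 102^2 = 10404 ≡ 152 (mod 233)
102^4 ≡ 152^2 = 23104 ≡ 37 (mod 233)
102^8 ≡ 37^2 = 1369 ≡ 204 (mod 233)
102^16 ≡ 204^2 = 41616 ≡ 142 (mod 233)
102^32 ≡ 142^2 = 20164 ≡ 126 (mod 233)
102^48 = 102^32 × 102^16 ≡ 126 × 142 (mod 233).
126 × 142 = 17892 ≡ 184 (mod 233).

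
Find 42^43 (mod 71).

By square-and-multiply:
43 in binary is 101011, i.e. 43 = 32 + 8 + 2 + 1.
42^1 ≡ 42 (mod 71)
42^2 ≡ 42^2 = 1764 ≡ 60 (mod 71)
42^4 ≡ 60^2 = 3600 ≡ 50 (mod 71)
42^8 ≡ 50^2 = 2500 ≡ 15 (mod 71)
42^16 ≡ 15^2 = 225 ≡ 12 (mod 71)
42^32 ≡ 12^2 = 144 ≡ 2 (mod 71)
42^43 = 42^32 × 42^8 × 42^2 × 42^1 ≡ 2 × 15 × 60 × 42 (mod 71).
Accumulate the product:
2 × 15 = 30
30 × 60 = 1800 ≡ 25
25 × 42 = 1050 ≡ 56

56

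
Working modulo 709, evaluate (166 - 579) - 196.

100

166 - 579 = -413 ≡ 296 (mod 709)
296 - 196 = 100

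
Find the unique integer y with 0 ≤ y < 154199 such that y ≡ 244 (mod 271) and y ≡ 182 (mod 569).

109999

271⁻¹ mod 569: 271·21 ≡ 1 (mod 569), so 271⁻¹ ≡ 21.
y = 244 + 271·((182 − 244)·21 mod 569) = 244 + 271·405 = 109999.
Check: 109999 mod 271 = 244, 109999 mod 569 = 182. ✓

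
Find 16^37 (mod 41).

37 in binary is 100101, i.e. 37 = 32 + 4 + 1.
16^1 ≡ 16 (mod 41)
16^2 ≡ 16^2 = 256 ≡ 10 (mod 41)
16^4 ≡ 10^2 = 100 ≡ 18 (mod 41)
16^8 ≡ 18^2 = 324 ≡ 37 (mod 41)
16^16 ≡ 37^2 = 1369 ≡ 16 (mod 41)
16^32 ≡ 16^2 = 256 ≡ 10 (mod 41)
16^37 = 16^32 * 16^4 * 16^1 ≡ 10 * 18 * 16 (mod 41).
Accumulate the product:
10 * 18 = 180 ≡ 16
16 * 16 = 256 ≡ 10

10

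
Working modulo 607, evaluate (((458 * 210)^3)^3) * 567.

458 * 210 = 96180 ≡ 274 (mod 607)
(274)^3 ≡ 201 (mod 607)
(201)^3 ≡ 155 (mod 607)
155 * 567 = 87885 ≡ 477 (mod 607)

477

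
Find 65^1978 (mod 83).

17

By square-and-multiply:
1978 in binary is 11110111010, i.e. 1978 = 1024 + 512 + 256 + 128 + 32 + 16 + 8 + 2.
65^1 ≡ 65 (mod 83)
65^2 ≡ 65^2 = 4225 ≡ 75 (mod 83)
65^4 ≡ 75^2 = 5625 ≡ 64 (mod 83)
65^8 ≡ 64^2 = 4096 ≡ 29 (mod 83)
65^16 ≡ 29^2 = 841 ≡ 11 (mod 83)
65^32 ≡ 11^2 = 121 ≡ 38 (mod 83)
65^64 ≡ 38^2 = 1444 ≡ 33 (mod 83)
65^128 ≡ 33^2 = 1089 ≡ 10 (mod 83)
65^256 ≡ 10^2 = 100 ≡ 17 (mod 83)
65^512 ≡ 17^2 = 289 ≡ 40 (mod 83)
65^1024 ≡ 40^2 = 1600 ≡ 23 (mod 83)
65^1978 = 65^1024 · 65^512 · 65^256 · 65^128 · 65^32 · 65^16 · 65^8 · 65^2 ≡ 23 · 40 · 17 · 10 · 38 · 11 · 29 · 75 (mod 83).
Accumulate the product:
23 · 40 = 920 ≡ 7
7 · 17 = 119 ≡ 36
36 · 10 = 360 ≡ 28
28 · 38 = 1064 ≡ 68
68 · 11 = 748 ≡ 1
1 · 29 = 29
29 · 75 = 2175 ≡ 17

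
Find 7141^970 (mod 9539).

8442

970 in binary is 1111001010, i.e. 970 = 512 + 256 + 128 + 64 + 8 + 2.
7141^1 ≡ 7141 (mod 9539)
7141^2 ≡ 7141^2 = 50993881 ≡ 7926 (mod 9539)
7141^4 ≡ 7926^2 = 62821476 ≡ 7161 (mod 9539)
7141^8 ≡ 7161^2 = 51279921 ≡ 7796 (mod 9539)
7141^16 ≡ 7796^2 = 60777616 ≡ 4647 (mod 9539)
7141^32 ≡ 4647^2 = 21594609 ≡ 7852 (mod 9539)
7141^64 ≡ 7852^2 = 61653904 ≡ 3347 (mod 9539)
7141^128 ≡ 3347^2 = 11202409 ≡ 3623 (mod 9539)
7141^256 ≡ 3623^2 = 13126129 ≡ 465 (mod 9539)
7141^512 ≡ 465^2 = 216225 ≡ 6367 (mod 9539)
7141^970 = 7141^512 × 7141^256 × 7141^128 × 7141^64 × 7141^8 × 7141^2 ≡ 6367 × 465 × 3623 × 3347 × 7796 × 7926 (mod 9539).
Accumulate the product:
6367 × 465 = 2960655 ≡ 3565
3565 × 3623 = 12915995 ≡ 189
189 × 3347 = 632583 ≡ 3009
3009 × 7796 = 23458164 ≡ 1763
1763 × 7926 = 13973538 ≡ 8442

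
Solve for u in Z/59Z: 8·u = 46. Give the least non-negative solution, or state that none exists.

50

gcd(8, 59) = 1, so a unique solution mod 59 exists.
8⁻¹ ≡ 37 (mod 59).
u ≡ 37·46 ≡ 50 (mod 59).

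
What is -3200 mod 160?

0

-3200 = -20×160 + 0, so -3200 ≡ 0 (mod 160).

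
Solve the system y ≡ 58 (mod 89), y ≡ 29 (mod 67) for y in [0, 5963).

89⁻¹ mod 67: 89·64 ≡ 1 (mod 67), so 89⁻¹ ≡ 64.
y = 58 + 89·((29 − 58)·64 mod 67) = 58 + 89·20 = 1838.

1838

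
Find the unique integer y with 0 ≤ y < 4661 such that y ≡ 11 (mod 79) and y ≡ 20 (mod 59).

79⁻¹ mod 59: 79·3 ≡ 1 (mod 59), so 79⁻¹ ≡ 3.
y = 11 + 79·((20 − 11)·3 mod 59) = 11 + 79·27 = 2144.

2144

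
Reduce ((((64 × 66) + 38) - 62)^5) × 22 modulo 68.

56

64 × 66 = 4224 ≡ 8 (mod 68)
8 + 38 = 46
46 - 62 = -16 ≡ 52 (mod 68)
(52)^5 ≡ 52 (mod 68)
52 × 22 = 1144 ≡ 56 (mod 68)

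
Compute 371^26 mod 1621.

371^1 ≡ 371 (mod 1621)
371^2 ≡ 371^2 = 137641 ≡ 1477 (mod 1621)
371^4 ≡ 1477^2 = 2181529 ≡ 1284 (mod 1621)
371^8 ≡ 1284^2 = 1648656 ≡ 99 (mod 1621)
371^16 ≡ 99^2 = 9801 ≡ 75 (mod 1621)
371^26 = 371^16 × 371^8 × 371^2 ≡ 75 × 99 × 1477 (mod 1621).
Accumulate the product:
75 × 99 = 7425 ≡ 941
941 × 1477 = 1389857 ≡ 660

660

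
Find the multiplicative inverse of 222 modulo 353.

Apply the Euclidean algorithm and back-substitute:
353 = 1·222 + 131
222 = 1·131 + 91
131 = 1·91 + 40
91 = 2·40 + 11
40 = 3·11 + 7
11 = 1·7 + 4
7 = 1·4 + 3
4 = 1·3 + 1
3 = 3·1 + 0
gcd(222, 353) = 1, so the inverse exists.
Back-substitute for 1:
1 = 1·4 − 1·3
  = −1·7 + 2·4
  = 2·11 − 3·7
  = −3·40 + 11·11
  = 11·91 − 25·40
  = −25·131 + 36·91
  = 36·222 − 61·131
  = −61·353 + 97·222
So 222⁻¹ ≡ 97 (mod 353).

97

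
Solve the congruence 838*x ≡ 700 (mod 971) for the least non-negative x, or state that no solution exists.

608

gcd(838, 971) = 1, so a unique solution mod 971 exists.
838⁻¹ ≡ 73 (mod 971).
x ≡ 73*700 ≡ 608 (mod 971).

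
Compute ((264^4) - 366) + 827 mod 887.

670

(264)^4 ≡ 209 (mod 887)
209 - 366 = -157 ≡ 730 (mod 887)
730 + 827 = 1557 ≡ 670 (mod 887)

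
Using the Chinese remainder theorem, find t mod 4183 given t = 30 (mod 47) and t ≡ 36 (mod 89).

47⁻¹ mod 89: 47×36 ≡ 1 (mod 89), so 47⁻¹ ≡ 36.
t = 30 + 47×((36 − 30)×36 mod 89) = 30 + 47×38 = 1816.
Check: 1816 mod 47 = 30, 1816 mod 89 = 36. ✓

1816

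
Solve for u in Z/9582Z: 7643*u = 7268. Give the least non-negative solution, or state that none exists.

9430

gcd(7643, 9582) = 1, so a unique solution mod 9582 exists.
7643⁻¹ ≡ 3731 (mod 9582).
u ≡ 3731*7268 ≡ 9430 (mod 9582).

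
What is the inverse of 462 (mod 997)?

Apply the Euclidean algorithm and back-substitute:
997 = 2×462 + 73
462 = 6×73 + 24
73 = 3×24 + 1
24 = 24×1 + 0
gcd(462, 997) = 1, so the inverse exists.
Bézout: 1 = 19×997 − 41×462.
So 462⁻¹ ≡ −41 ≡ 956 (mod 997).

956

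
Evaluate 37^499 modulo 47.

24

Compute successive squares:
37^1 ≡ 37 (mod 47)
37^2 ≡ 37^2 = 1369 ≡ 6 (mod 47)
37^4 ≡ 6^2 = 36 (mod 47)
37^8 ≡ 36^2 = 1296 ≡ 27 (mod 47)
37^16 ≡ 27^2 = 729 ≡ 24 (mod 47)
37^32 ≡ 24^2 = 576 ≡ 12 (mod 47)
37^64 ≡ 12^2 = 144 ≡ 3 (mod 47)
37^128 ≡ 3^2 = 9 (mod 47)
37^256 ≡ 9^2 = 81 ≡ 34 (mod 47)
37^499 = 37^256 * 37^128 * 37^64 * 37^32 * 37^16 * 37^2 * 37^1 ≡ 34 * 9 * 3 * 12 * 24 * 6 * 37 (mod 47).
Accumulate the product:
34 * 9 = 306 ≡ 24
24 * 3 = 72 ≡ 25
25 * 12 = 300 ≡ 18
18 * 24 = 432 ≡ 9
9 * 6 = 54 ≡ 7
7 * 37 = 259 ≡ 24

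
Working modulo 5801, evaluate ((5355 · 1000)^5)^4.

5355 · 1000 = 5355000 ≡ 677 (mod 5801)
(677)^5 ≡ 4409 (mod 5801)
(4409)^4 ≡ 5298 (mod 5801)

5298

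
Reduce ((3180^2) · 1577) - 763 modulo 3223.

(3180)^2 ≡ 1849 (mod 3223)
1849 · 1577 = 2915873 ≡ 2281 (mod 3223)
2281 - 763 = 1518

1518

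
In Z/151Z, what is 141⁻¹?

By the extended Euclidean algorithm:
151 = 1×141 + 10
141 = 14×10 + 1
10 = 10×1 + 0
gcd(141, 151) = 1, so the inverse exists.
Bézout: 1 = −14×151 + 15×141.
So 141⁻¹ ≡ 15 (mod 151).

15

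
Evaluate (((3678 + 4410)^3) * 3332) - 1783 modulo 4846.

109

3678 + 4410 = 8088 ≡ 3242 (mod 4846)
(3242)^3 ≡ 3430 (mod 4846)
3430 * 3332 = 11428760 ≡ 1892 (mod 4846)
1892 - 1783 = 109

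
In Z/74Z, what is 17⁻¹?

61

Run the extended Euclidean algorithm:
74 = 4×17 + 6
17 = 2×6 + 5
6 = 1×5 + 1
5 = 5×1 + 0
gcd(17, 74) = 1, so the inverse exists.
Bézout: 1 = 3×74 − 13×17.
So 17⁻¹ ≡ −13 ≡ 61 (mod 74).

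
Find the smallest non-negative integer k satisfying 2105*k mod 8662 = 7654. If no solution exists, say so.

gcd(2105, 8662) = 1, so a unique solution mod 8662 exists.
2105⁻¹ ≡ 6407 (mod 8662).
k ≡ 6407*7654 ≡ 3596 (mod 8662).

3596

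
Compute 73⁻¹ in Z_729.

Apply the Euclidean algorithm and back-substitute:
729 = 9*73 + 72
73 = 1*72 + 1
72 = 72*1 + 0
gcd(73, 729) = 1, so the inverse exists.
Back-substitute for 1:
1 = 1*73 − 1*72
  = −1*729 + 10*73
So 73⁻¹ ≡ 10 (mod 729).

10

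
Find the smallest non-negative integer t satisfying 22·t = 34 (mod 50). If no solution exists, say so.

22

gcd(22, 50) = 2, and 2 | 34, so solutions exist.
Divide through by 2: 11·t ≡ 17 mod 25.
11⁻¹ ≡ 16 (mod 25).
t ≡ 16·17 ≡ 22 (mod 25).
The smallest non-negative solution is t = 22.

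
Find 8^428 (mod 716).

428 in binary is 110101100, i.e. 428 = 256 + 128 + 32 + 8 + 4.
8^1 ≡ 8 (mod 716)
8^2 ≡ 8^2 = 64 (mod 716)
8^4 ≡ 64^2 = 4096 ≡ 516 (mod 716)
8^8 ≡ 516^2 = 266256 ≡ 620 (mod 716)
8^16 ≡ 620^2 = 384400 ≡ 624 (mod 716)
8^32 ≡ 624^2 = 389376 ≡ 588 (mod 716)
8^64 ≡ 588^2 = 345744 ≡ 632 (mod 716)
8^128 ≡ 632^2 = 399424 ≡ 612 (mod 716)
8^256 ≡ 612^2 = 374544 ≡ 76 (mod 716)
8^428 = 8^256 * 8^128 * 8^32 * 8^8 * 8^4 ≡ 76 * 612 * 588 * 620 * 516 (mod 716).
Accumulate the product:
76 * 612 = 46512 ≡ 688
688 * 588 = 404544 ≡ 4
4 * 620 = 2480 ≡ 332
332 * 516 = 171312 ≡ 188

188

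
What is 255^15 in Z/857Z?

15 in binary is 1111, i.e. 15 = 8 + 4 + 2 + 1.
255^1 ≡ 255 (mod 857)
255^2 ≡ 255^2 = 65025 ≡ 750 (mod 857)
255^4 ≡ 750^2 = 562500 ≡ 308 (mod 857)
255^8 ≡ 308^2 = 94864 ≡ 594 (mod 857)
255^15 = 255^8 × 255^4 × 255^2 × 255^1 ≡ 594 × 308 × 750 × 255 (mod 857).
Accumulate the product:
594 × 308 = 182952 ≡ 411
411 × 750 = 308250 ≡ 587
587 × 255 = 149685 ≡ 567

567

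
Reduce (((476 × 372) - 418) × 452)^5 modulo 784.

476 × 372 = 177072 ≡ 672 (mod 784)
672 - 418 = 254
254 × 452 = 114808 ≡ 344 (mod 784)
(344)^5 ≡ 736 (mod 784)

736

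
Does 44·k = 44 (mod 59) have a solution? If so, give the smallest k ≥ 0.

gcd(44, 59) = 1, so a unique solution mod 59 exists.
44⁻¹ ≡ 55 (mod 59).
k ≡ 55·44 ≡ 1 (mod 59).

1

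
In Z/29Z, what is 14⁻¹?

27

29 = 2*14 + 1
14 = 14*1 + 0
gcd(14, 29) = 1, so the inverse exists.
Bézout: 1 = 1*29 − 2*14.
So 14⁻¹ ≡ −2 ≡ 27 (mod 29).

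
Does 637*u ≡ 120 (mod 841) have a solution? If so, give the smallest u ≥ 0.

gcd(637, 841) = 1, so a unique solution mod 841 exists.
637⁻¹ ≡ 202 (mod 841).
u ≡ 202*120 ≡ 692 (mod 841).

692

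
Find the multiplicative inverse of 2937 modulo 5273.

5273 = 1×2937 + 2336
2937 = 1×2336 + 601
2336 = 3×601 + 533
601 = 1×533 + 68
533 = 7×68 + 57
68 = 1×57 + 11
57 = 5×11 + 2
11 = 5×2 + 1
2 = 2×1 + 0
gcd(2937, 5273) = 1, so the inverse exists.
Back-substitute for 1:
1 = 1×11 − 5×2
  = −5×57 + 26×11
  = 26×68 − 31×57
  = −31×533 + 243×68
  = 243×601 − 274×533
  = −274×2336 + 1065×601
  = 1065×2937 − 1339×2336
  = −1339×5273 + 2404×2937
So 2937⁻¹ ≡ 2404 (mod 5273).

2404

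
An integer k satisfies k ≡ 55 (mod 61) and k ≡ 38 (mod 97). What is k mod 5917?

5179

61⁻¹ mod 97: 61×35 ≡ 1 (mod 97), so 61⁻¹ ≡ 35.
k = 55 + 61×((38 − 55)×35 mod 97) = 55 + 61×84 = 5179.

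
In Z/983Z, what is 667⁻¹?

955

By the extended Euclidean algorithm:
983 = 1·667 + 316
667 = 2·316 + 35
316 = 9·35 + 1
35 = 35·1 + 0
gcd(667, 983) = 1, so the inverse exists.
Bézout: 1 = 19·983 − 28·667.
So 667⁻¹ ≡ −28 ≡ 955 (mod 983).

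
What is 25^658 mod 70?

658 in binary is 1010010010, i.e. 658 = 512 + 128 + 16 + 2.
25^1 ≡ 25 (mod 70)
25^2 ≡ 25^2 = 625 ≡ 65 (mod 70)
25^4 ≡ 65^2 = 4225 ≡ 25 (mod 70)
25^8 ≡ 25^2 = 625 ≡ 65 (mod 70)
25^16 ≡ 65^2 = 4225 ≡ 25 (mod 70)
25^32 ≡ 25^2 = 625 ≡ 65 (mod 70)
25^64 ≡ 65^2 = 4225 ≡ 25 (mod 70)
25^128 ≡ 25^2 = 625 ≡ 65 (mod 70)
25^256 ≡ 65^2 = 4225 ≡ 25 (mod 70)
25^512 ≡ 25^2 = 625 ≡ 65 (mod 70)
25^658 = 25^512 × 25^128 × 25^16 × 25^2 ≡ 65 × 65 × 25 × 65 (mod 70).
Accumulate the product:
65 × 65 = 4225 ≡ 25
25 × 25 = 625 ≡ 65
65 × 65 = 4225 ≡ 25

25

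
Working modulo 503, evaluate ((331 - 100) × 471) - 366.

331 - 100 = 231
231 × 471 = 108801 ≡ 153 (mod 503)
153 - 366 = -213 ≡ 290 (mod 503)

290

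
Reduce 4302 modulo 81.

4302 = 53*81 + 9, so 4302 ≡ 9 (mod 81).

9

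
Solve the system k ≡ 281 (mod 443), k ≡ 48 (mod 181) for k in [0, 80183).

6926

443⁻¹ mod 181: 443×38 ≡ 1 (mod 181), so 443⁻¹ ≡ 38.
k = 281 + 443×((48 − 281)×38 mod 181) = 281 + 443×15 = 6926.
Check: 6926 mod 443 = 281, 6926 mod 181 = 48. ✓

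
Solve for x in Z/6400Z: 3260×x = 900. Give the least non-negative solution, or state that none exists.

gcd(3260, 6400) = 20, and 20 | 900, so solutions exist.
Divide through by 20: 163×x = 45 (mod 320).
163⁻¹ ≡ 267 (mod 320).
x ≡ 267×45 ≡ 175 (mod 320).
The smallest non-negative solution is x = 175.

175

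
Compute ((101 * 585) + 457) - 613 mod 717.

135

101 * 585 = 59085 ≡ 291 (mod 717)
291 + 457 = 748 ≡ 31 (mod 717)
31 - 613 = -582 ≡ 135 (mod 717)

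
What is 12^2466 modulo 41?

5

Using repeated squaring:
2466 in binary is 100110100010, i.e. 2466 = 2048 + 256 + 128 + 32 + 2.
12^1 ≡ 12 (mod 41)
12^2 ≡ 12^2 = 144 ≡ 21 (mod 41)
12^4 ≡ 21^2 = 441 ≡ 31 (mod 41)
12^8 ≡ 31^2 = 961 ≡ 18 (mod 41)
12^16 ≡ 18^2 = 324 ≡ 37 (mod 41)
12^32 ≡ 37^2 = 1369 ≡ 16 (mod 41)
12^64 ≡ 16^2 = 256 ≡ 10 (mod 41)
12^128 ≡ 10^2 = 100 ≡ 18 (mod 41)
12^256 ≡ 18^2 = 324 ≡ 37 (mod 41)
12^512 ≡ 37^2 = 1369 ≡ 16 (mod 41)
12^1024 ≡ 16^2 = 256 ≡ 10 (mod 41)
12^2048 ≡ 10^2 = 100 ≡ 18 (mod 41)
12^2466 = 12^2048 * 12^256 * 12^128 * 12^32 * 12^2 ≡ 18 * 37 * 18 * 16 * 21 (mod 41).
Accumulate the product:
18 * 37 = 666 ≡ 10
10 * 18 = 180 ≡ 16
16 * 16 = 256 ≡ 10
10 * 21 = 210 ≡ 5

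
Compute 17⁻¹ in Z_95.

28

95 = 5×17 + 10
17 = 1×10 + 7
10 = 1×7 + 3
7 = 2×3 + 1
3 = 3×1 + 0
gcd(17, 95) = 1, so the inverse exists.
Bézout: 1 = −5×95 + 28×17.
So 17⁻¹ ≡ 28 (mod 95).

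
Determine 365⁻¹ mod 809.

512

By the extended Euclidean algorithm:
809 = 2×365 + 79
365 = 4×79 + 49
79 = 1×49 + 30
49 = 1×30 + 19
30 = 1×19 + 11
19 = 1×11 + 8
11 = 1×8 + 3
8 = 2×3 + 2
3 = 1×2 + 1
2 = 2×1 + 0
gcd(365, 809) = 1, so the inverse exists.
Back-substitute for 1:
1 = 1×3 − 1×2
  = −1×8 + 3×3
  = 3×11 − 4×8
  = −4×19 + 7×11
  = 7×30 − 11×19
  = −11×49 + 18×30
  = 18×79 − 29×49
  = −29×365 + 134×79
  = 134×809 − 297×365
So 365⁻¹ ≡ −297 ≡ 512 (mod 809).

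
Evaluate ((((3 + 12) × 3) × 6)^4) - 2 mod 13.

3 + 12 = 15 ≡ 2 (mod 13)
2 × 3 = 6
6 × 6 = 36 ≡ 10 (mod 13)
(10)^4 ≡ 3 (mod 13)
3 - 2 = 1

1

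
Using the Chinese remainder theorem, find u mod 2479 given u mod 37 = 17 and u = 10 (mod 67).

37⁻¹ mod 67: 37*29 ≡ 1 (mod 67), so 37⁻¹ ≡ 29.
u = 17 + 37*((10 − 17)*29 mod 67) = 17 + 37*65 = 2422.

2422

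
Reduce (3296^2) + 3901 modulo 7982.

4015

(3296)^2 ≡ 114 (mod 7982)
114 + 3901 = 4015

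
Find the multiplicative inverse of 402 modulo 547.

464

547 = 1·402 + 145
402 = 2·145 + 112
145 = 1·112 + 33
112 = 3·33 + 13
33 = 2·13 + 7
13 = 1·7 + 6
7 = 1·6 + 1
6 = 6·1 + 0
gcd(402, 547) = 1, so the inverse exists.
Back-substitute for 1:
1 = 1·7 − 1·6
  = −1·13 + 2·7
  = 2·33 − 5·13
  = −5·112 + 17·33
  = 17·145 − 22·112
  = −22·402 + 61·145
  = 61·547 − 83·402
So 402⁻¹ ≡ −83 ≡ 464 (mod 547).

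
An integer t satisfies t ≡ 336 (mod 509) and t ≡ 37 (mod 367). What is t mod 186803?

24259

509⁻¹ mod 367: 509*168 ≡ 1 (mod 367), so 509⁻¹ ≡ 168.
t = 336 + 509*((37 − 336)*168 mod 367) = 336 + 509*47 = 24259.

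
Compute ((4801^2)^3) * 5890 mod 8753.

3329

(4801)^2 ≡ 2952 (mod 8753)
(2952)^3 ≡ 4811 (mod 8753)
4811 * 5890 = 28336790 ≡ 3329 (mod 8753)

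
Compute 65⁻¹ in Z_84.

Run the extended Euclidean algorithm:
84 = 1×65 + 19
65 = 3×19 + 8
19 = 2×8 + 3
8 = 2×3 + 2
3 = 1×2 + 1
2 = 2×1 + 0
gcd(65, 84) = 1, so the inverse exists.
Back-substitute for 1:
1 = 1×3 − 1×2
  = −1×8 + 3×3
  = 3×19 − 7×8
  = −7×65 + 24×19
  = 24×84 − 31×65
So 65⁻¹ ≡ −31 ≡ 53 (mod 84).

53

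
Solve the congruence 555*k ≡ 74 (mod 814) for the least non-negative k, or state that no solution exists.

gcd(555, 814) = 37, and 37 | 74, so solutions exist.
Divide through by 37: 15*k mod 22 = 2.
15⁻¹ ≡ 3 (mod 22).
k ≡ 3*2 ≡ 6 (mod 22).
The smallest non-negative solution is k = 6.

6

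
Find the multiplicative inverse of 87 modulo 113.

13

113 = 1*87 + 26
87 = 3*26 + 9
26 = 2*9 + 8
9 = 1*8 + 1
8 = 8*1 + 0
gcd(87, 113) = 1, so the inverse exists.
Back-substitute for 1:
1 = 1*9 − 1*8
  = −1*26 + 3*9
  = 3*87 − 10*26
  = −10*113 + 13*87
So 87⁻¹ ≡ 13 (mod 113).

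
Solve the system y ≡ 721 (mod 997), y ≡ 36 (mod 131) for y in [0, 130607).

997⁻¹ mod 131: 997*113 ≡ 1 (mod 131), so 997⁻¹ ≡ 113.
y = 721 + 997*((36 − 721)*113 mod 131) = 721 + 997*16 = 16673.

16673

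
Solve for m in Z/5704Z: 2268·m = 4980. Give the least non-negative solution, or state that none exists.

221

gcd(2268, 5704) = 4, and 4 | 4980, so solutions exist.
Divide through by 4: 567·m mod 1426 = 1245.
567⁻¹ ≡ 503 (mod 1426).
m ≡ 503·1245 ≡ 221 (mod 1426).
The smallest non-negative solution is m = 221.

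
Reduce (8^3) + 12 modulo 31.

(8)^3 ≡ 16 (mod 31)
16 + 12 = 28

28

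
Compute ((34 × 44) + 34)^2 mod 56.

34 × 44 = 1496 ≡ 40 (mod 56)
40 + 34 = 74 ≡ 18 (mod 56)
(18)^2 ≡ 44 (mod 56)

44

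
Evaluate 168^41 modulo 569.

By square-and-multiply:
168^1 ≡ 168 (mod 569)
168^2 ≡ 168^2 = 28224 ≡ 343 (mod 569)
168^4 ≡ 343^2 = 117649 ≡ 435 (mod 569)
168^8 ≡ 435^2 = 189225 ≡ 317 (mod 569)
168^16 ≡ 317^2 = 100489 ≡ 345 (mod 569)
168^32 ≡ 345^2 = 119025 ≡ 104 (mod 569)
168^41 = 168^32 * 168^8 * 168^1 ≡ 104 * 317 * 168 (mod 569).
Accumulate the product:
104 * 317 = 32968 ≡ 535
535 * 168 = 89880 ≡ 547

547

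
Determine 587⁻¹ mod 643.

310

643 = 1*587 + 56
587 = 10*56 + 27
56 = 2*27 + 2
27 = 13*2 + 1
2 = 2*1 + 0
gcd(587, 643) = 1, so the inverse exists.
Bézout: 1 = −283*643 + 310*587.
So 587⁻¹ ≡ 310 (mod 643).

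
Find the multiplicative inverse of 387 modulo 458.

129

Run the extended Euclidean algorithm:
458 = 1*387 + 71
387 = 5*71 + 32
71 = 2*32 + 7
32 = 4*7 + 4
7 = 1*4 + 3
4 = 1*3 + 1
3 = 3*1 + 0
gcd(387, 458) = 1, so the inverse exists.
Back-substitute for 1:
1 = 1*4 − 1*3
  = −1*7 + 2*4
  = 2*32 − 9*7
  = −9*71 + 20*32
  = 20*387 − 109*71
  = −109*458 + 129*387
So 387⁻¹ ≡ 129 (mod 458).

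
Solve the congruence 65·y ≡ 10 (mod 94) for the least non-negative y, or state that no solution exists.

58

gcd(65, 94) = 1, so a unique solution mod 94 exists.
65⁻¹ ≡ 81 (mod 94).
y ≡ 81·10 ≡ 58 (mod 94).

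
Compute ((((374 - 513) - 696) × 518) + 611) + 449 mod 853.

374 - 513 = -139 ≡ 714 (mod 853)
714 - 696 = 18
18 × 518 = 9324 ≡ 794 (mod 853)
794 + 611 = 1405 ≡ 552 (mod 853)
552 + 449 = 1001 ≡ 148 (mod 853)

148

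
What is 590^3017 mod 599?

407

Using repeated squaring:
3017 in binary is 101111001001, i.e. 3017 = 2048 + 512 + 256 + 128 + 64 + 8 + 1.
590^1 ≡ 590 (mod 599)
590^2 ≡ 590^2 = 348100 ≡ 81 (mod 599)
590^4 ≡ 81^2 = 6561 ≡ 571 (mod 599)
590^8 ≡ 571^2 = 326041 ≡ 185 (mod 599)
590^16 ≡ 185^2 = 34225 ≡ 82 (mod 599)
590^32 ≡ 82^2 = 6724 ≡ 135 (mod 599)
590^64 ≡ 135^2 = 18225 ≡ 255 (mod 599)
590^128 ≡ 255^2 = 65025 ≡ 333 (mod 599)
590^256 ≡ 333^2 = 110889 ≡ 74 (mod 599)
590^512 ≡ 74^2 = 5476 ≡ 85 (mod 599)
590^1024 ≡ 85^2 = 7225 ≡ 37 (mod 599)
590^2048 ≡ 37^2 = 1369 ≡ 171 (mod 599)
590^3017 = 590^2048 * 590^512 * 590^256 * 590^128 * 590^64 * 590^8 * 590^1 ≡ 171 * 85 * 74 * 333 * 255 * 185 * 590 (mod 599).
Accumulate the product:
171 * 85 = 14535 ≡ 159
159 * 74 = 11766 ≡ 385
385 * 333 = 128205 ≡ 19
19 * 255 = 4845 ≡ 53
53 * 185 = 9805 ≡ 221
221 * 590 = 130390 ≡ 407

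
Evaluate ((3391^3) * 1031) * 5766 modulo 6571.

(3391)^3 ≡ 3782 (mod 6571)
3782 * 1031 = 3899242 ≡ 2639 (mod 6571)
2639 * 5766 = 15216474 ≡ 4609 (mod 6571)

4609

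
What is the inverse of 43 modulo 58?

27

By the extended Euclidean algorithm:
58 = 1·43 + 15
43 = 2·15 + 13
15 = 1·13 + 2
13 = 6·2 + 1
2 = 2·1 + 0
gcd(43, 58) = 1, so the inverse exists.
Bézout: 1 = −20·58 + 27·43.
So 43⁻¹ ≡ 27 (mod 58).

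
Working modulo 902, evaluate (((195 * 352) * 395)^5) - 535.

195 * 352 = 68640 ≡ 88 (mod 902)
88 * 395 = 34760 ≡ 484 (mod 902)
(484)^5 ≡ 770 (mod 902)
770 - 535 = 235

235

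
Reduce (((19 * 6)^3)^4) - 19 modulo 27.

8

19 * 6 = 114 ≡ 6 (mod 27)
(6)^3 ≡ 0 (mod 27)
(0)^4 ≡ 0 (mod 27)
0 - 19 = -19 ≡ 8 (mod 27)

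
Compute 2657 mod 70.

67

2657 = 37·70 + 67, so 2657 ≡ 67 (mod 70).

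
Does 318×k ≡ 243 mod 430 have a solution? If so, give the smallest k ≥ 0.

gcd(318, 430) = 2, and 2 does not divide 243.
So the congruence has no solution.

no solution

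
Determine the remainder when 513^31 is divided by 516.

Using repeated squaring:
31 in binary is 11111, i.e. 31 = 16 + 8 + 4 + 2 + 1.
513^1 ≡ 513 (mod 516)
513^2 ≡ 513^2 = 263169 ≡ 9 (mod 516)
513^4 ≡ 9^2 = 81 (mod 516)
513^8 ≡ 81^2 = 6561 ≡ 369 (mod 516)
513^16 ≡ 369^2 = 136161 ≡ 453 (mod 516)
513^31 = 513^16 · 513^8 · 513^4 · 513^2 · 513^1 ≡ 453 · 369 · 81 · 9 · 513 (mod 516).
Accumulate the product:
453 · 369 = 167157 ≡ 489
489 · 81 = 39609 ≡ 393
393 · 9 = 3537 ≡ 441
441 · 513 = 226233 ≡ 225

225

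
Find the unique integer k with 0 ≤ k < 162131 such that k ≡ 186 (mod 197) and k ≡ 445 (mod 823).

197⁻¹ mod 823: 197×188 ≡ 1 (mod 823), so 197⁻¹ ≡ 188.
k = 186 + 197×((445 − 186)×188 mod 823) = 186 + 197×135 = 26781.

26781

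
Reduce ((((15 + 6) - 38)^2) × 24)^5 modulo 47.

15 + 6 = 21
21 - 38 = -17 ≡ 30 (mod 47)
(30)^2 ≡ 7 (mod 47)
7 × 24 = 168 ≡ 27 (mod 47)
(27)^5 ≡ 42 (mod 47)

42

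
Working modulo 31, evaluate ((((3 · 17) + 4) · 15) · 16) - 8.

17

3 · 17 = 51 ≡ 20 (mod 31)
20 + 4 = 24
24 · 15 = 360 ≡ 19 (mod 31)
19 · 16 = 304 ≡ 25 (mod 31)
25 - 8 = 17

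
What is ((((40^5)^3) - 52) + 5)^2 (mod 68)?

(40)^5 ≡ 24 (mod 68)
(24)^3 ≡ 20 (mod 68)
20 - 52 = -32 ≡ 36 (mod 68)
36 + 5 = 41
(41)^2 ≡ 49 (mod 68)

49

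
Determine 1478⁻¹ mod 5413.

4274

By the extended Euclidean algorithm:
5413 = 3·1478 + 979
1478 = 1·979 + 499
979 = 1·499 + 480
499 = 1·480 + 19
480 = 25·19 + 5
19 = 3·5 + 4
5 = 1·4 + 1
4 = 4·1 + 0
gcd(1478, 5413) = 1, so the inverse exists.
Back-substitute for 1:
1 = 1·5 − 1·4
  = −1·19 + 4·5
  = 4·480 − 101·19
  = −101·499 + 105·480
  = 105·979 − 206·499
  = −206·1478 + 311·979
  = 311·5413 − 1139·1478
So 1478⁻¹ ≡ −1139 ≡ 4274 (mod 5413).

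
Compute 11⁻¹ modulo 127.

Apply the Euclidean algorithm and back-substitute:
127 = 11×11 + 6
11 = 1×6 + 5
6 = 1×5 + 1
5 = 5×1 + 0
gcd(11, 127) = 1, so the inverse exists.
Back-substitute for 1:
1 = 1×6 − 1×5
  = −1×11 + 2×6
  = 2×127 − 23×11
So 11⁻¹ ≡ −23 ≡ 104 (mod 127).

104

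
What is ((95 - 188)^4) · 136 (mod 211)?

95 - 188 = -93 ≡ 118 (mod 211)
(118)^4 ≡ 4 (mod 211)
4 · 136 = 544 ≡ 122 (mod 211)

122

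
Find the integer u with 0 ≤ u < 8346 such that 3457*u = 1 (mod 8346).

8346 = 2*3457 + 1432
3457 = 2*1432 + 593
1432 = 2*593 + 246
593 = 2*246 + 101
246 = 2*101 + 44
101 = 2*44 + 13
44 = 3*13 + 5
13 = 2*5 + 3
5 = 1*3 + 2
3 = 1*2 + 1
2 = 2*1 + 0
gcd(3457, 8346) = 1, so the inverse exists.
Bézout: 1 = −1335*8346 + 3223*3457.
So 3457⁻¹ ≡ 3223 (mod 8346).

3223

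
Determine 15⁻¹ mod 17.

8

Run the extended Euclidean algorithm:
17 = 1*15 + 2
15 = 7*2 + 1
2 = 2*1 + 0
gcd(15, 17) = 1, so the inverse exists.
Back-substitute for 1:
1 = 1*15 − 7*2
  = −7*17 + 8*15
So 15⁻¹ ≡ 8 (mod 17).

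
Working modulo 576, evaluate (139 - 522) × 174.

139 - 522 = -383 ≡ 193 (mod 576)
193 × 174 = 33582 ≡ 174 (mod 576)

174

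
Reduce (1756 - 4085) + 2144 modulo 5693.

5508

1756 - 4085 = -2329 ≡ 3364 (mod 5693)
3364 + 2144 = 5508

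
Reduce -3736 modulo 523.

448

-3736 = -8*523 + 448, so -3736 ≡ 448 (mod 523).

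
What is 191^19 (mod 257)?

85

By square-and-multiply:
191^1 ≡ 191 (mod 257)
191^2 ≡ 191^2 = 36481 ≡ 244 (mod 257)
191^4 ≡ 244^2 = 59536 ≡ 169 (mod 257)
191^8 ≡ 169^2 = 28561 ≡ 34 (mod 257)
191^16 ≡ 34^2 = 1156 ≡ 128 (mod 257)
191^19 = 191^16 × 191^2 × 191^1 ≡ 128 × 244 × 191 (mod 257).
Accumulate the product:
128 × 244 = 31232 ≡ 135
135 × 191 = 25785 ≡ 85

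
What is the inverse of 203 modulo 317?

317 = 1×203 + 114
203 = 1×114 + 89
114 = 1×89 + 25
89 = 3×25 + 14
25 = 1×14 + 11
14 = 1×11 + 3
11 = 3×3 + 2
3 = 1×2 + 1
2 = 2×1 + 0
gcd(203, 317) = 1, so the inverse exists.
Back-substitute for 1:
1 = 1×3 − 1×2
  = −1×11 + 4×3
  = 4×14 − 5×11
  = −5×25 + 9×14
  = 9×89 − 32×25
  = −32×114 + 41×89
  = 41×203 − 73×114
  = −73×317 + 114×203
So 203⁻¹ ≡ 114 (mod 317).

114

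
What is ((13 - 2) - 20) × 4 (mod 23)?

13 - 2 = 11
11 - 20 = -9 ≡ 14 (mod 23)
14 × 4 = 56 ≡ 10 (mod 23)

10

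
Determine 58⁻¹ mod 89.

66

89 = 1×58 + 31
58 = 1×31 + 27
31 = 1×27 + 4
27 = 6×4 + 3
4 = 1×3 + 1
3 = 3×1 + 0
gcd(58, 89) = 1, so the inverse exists.
Back-substitute for 1:
1 = 1×4 − 1×3
  = −1×27 + 7×4
  = 7×31 − 8×27
  = −8×58 + 15×31
  = 15×89 − 23×58
So 58⁻¹ ≡ −23 ≡ 66 (mod 89).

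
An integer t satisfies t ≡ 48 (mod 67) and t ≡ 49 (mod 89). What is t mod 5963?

67⁻¹ mod 89: 67×4 ≡ 1 (mod 89), so 67⁻¹ ≡ 4.
t = 48 + 67×((49 − 48)×4 mod 89) = 48 + 67×4 = 316.

316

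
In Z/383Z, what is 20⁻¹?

383 = 19·20 + 3
20 = 6·3 + 2
3 = 1·2 + 1
2 = 2·1 + 0
gcd(20, 383) = 1, so the inverse exists.
Back-substitute for 1:
1 = 1·3 − 1·2
  = −1·20 + 7·3
  = 7·383 − 134·20
So 20⁻¹ ≡ −134 ≡ 249 (mod 383).

249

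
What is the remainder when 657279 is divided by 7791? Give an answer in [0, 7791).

2835

657279 = 84·7791 + 2835, so 657279 ≡ 2835 (mod 7791).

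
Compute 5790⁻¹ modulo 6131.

2625

6131 = 1*5790 + 341
5790 = 16*341 + 334
341 = 1*334 + 7
334 = 47*7 + 5
7 = 1*5 + 2
5 = 2*2 + 1
2 = 2*1 + 0
gcd(5790, 6131) = 1, so the inverse exists.
Bézout: 1 = −2479*6131 + 2625*5790.
So 5790⁻¹ ≡ 2625 (mod 6131).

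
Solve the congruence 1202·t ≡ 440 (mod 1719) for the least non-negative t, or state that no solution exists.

1645

gcd(1202, 1719) = 1, so a unique solution mod 1719 exists.
1202⁻¹ ≡ 1586 (mod 1719).
t ≡ 1586·440 ≡ 1645 (mod 1719).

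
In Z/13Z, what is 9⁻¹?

13 = 1×9 + 4
9 = 2×4 + 1
4 = 4×1 + 0
gcd(9, 13) = 1, so the inverse exists.
Back-substitute for 1:
1 = 1×9 − 2×4
  = −2×13 + 3×9
So 9⁻¹ ≡ 3 (mod 13).

3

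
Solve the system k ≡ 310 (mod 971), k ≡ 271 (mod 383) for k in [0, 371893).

286755

971⁻¹ mod 383: 971·71 ≡ 1 (mod 383), so 971⁻¹ ≡ 71.
k = 310 + 971·((271 − 310)·71 mod 383) = 310 + 971·295 = 286755.
Check: 286755 mod 971 = 310, 286755 mod 383 = 271. ✓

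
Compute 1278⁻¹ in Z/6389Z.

6389 = 4*1278 + 1277
1278 = 1*1277 + 1
1277 = 1277*1 + 0
gcd(1278, 6389) = 1, so the inverse exists.
Back-substitute for 1:
1 = 1*1278 − 1*1277
  = −1*6389 + 5*1278
So 1278⁻¹ ≡ 5 (mod 6389).

5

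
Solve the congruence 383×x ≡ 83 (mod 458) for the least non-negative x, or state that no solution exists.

gcd(383, 458) = 1, so a unique solution mod 458 exists.
383⁻¹ ≡ 287 (mod 458).
x ≡ 287×83 ≡ 5 (mod 458).

5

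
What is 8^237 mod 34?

26

Using repeated squaring:
8^1 ≡ 8 (mod 34)
8^2 ≡ 8^2 = 64 ≡ 30 (mod 34)
8^4 ≡ 30^2 = 900 ≡ 16 (mod 34)
8^8 ≡ 16^2 = 256 ≡ 18 (mod 34)
8^16 ≡ 18^2 = 324 ≡ 18 (mod 34)
8^32 ≡ 18^2 = 324 ≡ 18 (mod 34)
8^64 ≡ 18^2 = 324 ≡ 18 (mod 34)
8^128 ≡ 18^2 = 324 ≡ 18 (mod 34)
8^237 = 8^128 × 8^64 × 8^32 × 8^8 × 8^4 × 8^1 ≡ 18 × 18 × 18 × 18 × 16 × 8 (mod 34).
Accumulate the product:
18 × 18 = 324 ≡ 18
18 × 18 = 324 ≡ 18
18 × 18 = 324 ≡ 18
18 × 16 = 288 ≡ 16
16 × 8 = 128 ≡ 26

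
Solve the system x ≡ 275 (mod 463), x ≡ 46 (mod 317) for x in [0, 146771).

14628

463⁻¹ mod 317: 463×76 ≡ 1 (mod 317), so 463⁻¹ ≡ 76.
x = 275 + 463×((46 − 275)×76 mod 317) = 275 + 463×31 = 14628.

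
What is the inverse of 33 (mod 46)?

46 = 1·33 + 13
33 = 2·13 + 7
13 = 1·7 + 6
7 = 1·6 + 1
6 = 6·1 + 0
gcd(33, 46) = 1, so the inverse exists.
Back-substitute for 1:
1 = 1·7 − 1·6
  = −1·13 + 2·7
  = 2·33 − 5·13
  = −5·46 + 7·33
So 33⁻¹ ≡ 7 (mod 46).

7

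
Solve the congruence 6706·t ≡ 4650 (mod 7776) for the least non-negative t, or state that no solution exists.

141

gcd(6706, 7776) = 2, and 2 | 4650, so solutions exist.
Divide through by 2: 3353·t ≡ 2325 (mod 3888).
3353⁻¹ ≡ 1577 (mod 3888).
t ≡ 1577·2325 ≡ 141 (mod 3888).
The smallest non-negative solution is t = 141.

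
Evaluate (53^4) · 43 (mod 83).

(53)^4 ≡ 3 (mod 83)
3 · 43 = 129 ≡ 46 (mod 83)

46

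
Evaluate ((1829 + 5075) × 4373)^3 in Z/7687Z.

1829 + 5075 = 6904
6904 × 4373 = 30191192 ≡ 4343 (mod 7687)
(4343)^3 ≡ 2770 (mod 7687)

2770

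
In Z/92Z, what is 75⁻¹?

27

Apply the Euclidean algorithm and back-substitute:
92 = 1×75 + 17
75 = 4×17 + 7
17 = 2×7 + 3
7 = 2×3 + 1
3 = 3×1 + 0
gcd(75, 92) = 1, so the inverse exists.
Bézout: 1 = −22×92 + 27×75.
So 75⁻¹ ≡ 27 (mod 92).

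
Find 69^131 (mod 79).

69

131 in binary is 10000011, i.e. 131 = 128 + 2 + 1.
69^1 ≡ 69 (mod 79)
69^2 ≡ 69^2 = 4761 ≡ 21 (mod 79)
69^4 ≡ 21^2 = 441 ≡ 46 (mod 79)
69^8 ≡ 46^2 = 2116 ≡ 62 (mod 79)
69^16 ≡ 62^2 = 3844 ≡ 52 (mod 79)
69^32 ≡ 52^2 = 2704 ≡ 18 (mod 79)
69^64 ≡ 18^2 = 324 ≡ 8 (mod 79)
69^128 ≡ 8^2 = 64 (mod 79)
69^131 = 69^128 * 69^2 * 69^1 ≡ 64 * 21 * 69 (mod 79).
Accumulate the product:
64 * 21 = 1344 ≡ 1
1 * 69 = 69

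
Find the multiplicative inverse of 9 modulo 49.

11

Apply the Euclidean algorithm and back-substitute:
49 = 5*9 + 4
9 = 2*4 + 1
4 = 4*1 + 0
gcd(9, 49) = 1, so the inverse exists.
Bézout: 1 = −2*49 + 11*9.
So 9⁻¹ ≡ 11 (mod 49).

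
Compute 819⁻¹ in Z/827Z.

By the extended Euclidean algorithm:
827 = 1*819 + 8
819 = 102*8 + 3
8 = 2*3 + 2
3 = 1*2 + 1
2 = 2*1 + 0
gcd(819, 827) = 1, so the inverse exists.
Back-substitute for 1:
1 = 1*3 − 1*2
  = −1*8 + 3*3
  = 3*819 − 307*8
  = −307*827 + 310*819
So 819⁻¹ ≡ 310 (mod 827).

310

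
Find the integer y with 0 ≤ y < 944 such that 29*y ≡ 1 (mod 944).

944 = 32×29 + 16
29 = 1×16 + 13
16 = 1×13 + 3
13 = 4×3 + 1
3 = 3×1 + 0
gcd(29, 944) = 1, so the inverse exists.
Bézout: 1 = −9×944 + 293×29.
So 29⁻¹ ≡ 293 (mod 944).

293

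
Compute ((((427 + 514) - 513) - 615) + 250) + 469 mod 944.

427 + 514 = 941
941 - 513 = 428
428 - 615 = -187 ≡ 757 (mod 944)
757 + 250 = 1007 ≡ 63 (mod 944)
63 + 469 = 532

532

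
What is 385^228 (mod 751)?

729

Using repeated squaring:
228 in binary is 11100100, i.e. 228 = 128 + 64 + 32 + 4.
385^1 ≡ 385 (mod 751)
385^2 ≡ 385^2 = 148225 ≡ 278 (mod 751)
385^4 ≡ 278^2 = 77284 ≡ 682 (mod 751)
385^8 ≡ 682^2 = 465124 ≡ 255 (mod 751)
385^16 ≡ 255^2 = 65025 ≡ 439 (mod 751)
385^32 ≡ 439^2 = 192721 ≡ 465 (mod 751)
385^64 ≡ 465^2 = 216225 ≡ 688 (mod 751)
385^128 ≡ 688^2 = 473344 ≡ 214 (mod 751)
385^228 = 385^128 · 385^64 · 385^32 · 385^4 ≡ 214 · 688 · 465 · 682 (mod 751).
Accumulate the product:
214 · 688 = 147232 ≡ 36
36 · 465 = 16740 ≡ 218
218 · 682 = 148676 ≡ 729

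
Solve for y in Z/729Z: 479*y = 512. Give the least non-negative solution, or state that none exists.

gcd(479, 729) = 1, so a unique solution mod 729 exists.
479⁻¹ ≡ 347 (mod 729).
y ≡ 347*512 ≡ 517 (mod 729).

517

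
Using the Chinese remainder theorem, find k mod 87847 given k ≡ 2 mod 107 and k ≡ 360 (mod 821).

86565

107⁻¹ mod 821: 107*399 ≡ 1 (mod 821), so 107⁻¹ ≡ 399.
k = 2 + 107*((360 − 2)*399 mod 821) = 2 + 107*809 = 86565.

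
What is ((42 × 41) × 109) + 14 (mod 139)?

62

42 × 41 = 1722 ≡ 54 (mod 139)
54 × 109 = 5886 ≡ 48 (mod 139)
48 + 14 = 62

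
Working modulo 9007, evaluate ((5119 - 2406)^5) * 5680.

5119 - 2406 = 2713
(2713)^5 ≡ 6192 (mod 9007)
6192 * 5680 = 35170560 ≡ 7232 (mod 9007)

7232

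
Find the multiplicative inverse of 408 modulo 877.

230

Apply the Euclidean algorithm and back-substitute:
877 = 2*408 + 61
408 = 6*61 + 42
61 = 1*42 + 19
42 = 2*19 + 4
19 = 4*4 + 3
4 = 1*3 + 1
3 = 3*1 + 0
gcd(408, 877) = 1, so the inverse exists.
Back-substitute for 1:
1 = 1*4 − 1*3
  = −1*19 + 5*4
  = 5*42 − 11*19
  = −11*61 + 16*42
  = 16*408 − 107*61
  = −107*877 + 230*408
So 408⁻¹ ≡ 230 (mod 877).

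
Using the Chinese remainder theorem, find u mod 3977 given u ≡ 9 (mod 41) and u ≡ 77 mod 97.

41⁻¹ mod 97: 41×71 ≡ 1 (mod 97), so 41⁻¹ ≡ 71.
u = 9 + 41×((77 − 9)×71 mod 97) = 9 + 41×75 = 3084.

3084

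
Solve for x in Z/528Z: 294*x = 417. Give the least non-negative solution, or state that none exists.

gcd(294, 528) = 6, and 6 does not divide 417.
So the congruence has no solution.

no solution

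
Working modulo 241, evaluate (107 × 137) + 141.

99

107 × 137 = 14659 ≡ 199 (mod 241)
199 + 141 = 340 ≡ 99 (mod 241)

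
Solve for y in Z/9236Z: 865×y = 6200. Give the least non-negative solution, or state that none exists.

7428

gcd(865, 9236) = 1, so a unique solution mod 9236 exists.
865⁻¹ ≡ 8905 (mod 9236).
y ≡ 8905×6200 ≡ 7428 (mod 9236).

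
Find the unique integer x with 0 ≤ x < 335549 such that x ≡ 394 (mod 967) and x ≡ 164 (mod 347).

967⁻¹ mod 347: 967*211 ≡ 1 (mod 347), so 967⁻¹ ≡ 211.
x = 394 + 967*((164 − 394)*211 mod 347) = 394 + 967*50 = 48744.

48744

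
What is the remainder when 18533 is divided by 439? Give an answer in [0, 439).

18533 = 42×439 + 95, so 18533 ≡ 95 (mod 439).

95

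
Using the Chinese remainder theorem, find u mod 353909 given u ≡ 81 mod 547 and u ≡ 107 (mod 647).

547⁻¹ mod 647: 547*537 ≡ 1 (mod 647), so 547⁻¹ ≡ 537.
u = 81 + 547*((107 − 81)*537 mod 647) = 81 + 547*375 = 205206.

205206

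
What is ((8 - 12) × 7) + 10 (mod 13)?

8

8 - 12 = -4 ≡ 9 (mod 13)
9 × 7 = 63 ≡ 11 (mod 13)
11 + 10 = 21 ≡ 8 (mod 13)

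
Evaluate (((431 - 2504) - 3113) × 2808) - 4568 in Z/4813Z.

2095

431 - 2504 = -2073 ≡ 2740 (mod 4813)
2740 - 3113 = -373 ≡ 4440 (mod 4813)
4440 × 2808 = 12467520 ≡ 1850 (mod 4813)
1850 - 4568 = -2718 ≡ 2095 (mod 4813)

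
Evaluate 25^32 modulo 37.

25^1 ≡ 25 (mod 37)
25^2 ≡ 25^2 = 625 ≡ 33 (mod 37)
25^4 ≡ 33^2 = 1089 ≡ 16 (mod 37)
25^8 ≡ 16^2 = 256 ≡ 34 (mod 37)
25^16 ≡ 34^2 = 1156 ≡ 9 (mod 37)
25^32 ≡ 9^2 = 81 ≡ 7 (mod 37)
So 25^32 ≡ 7 (mod 37).

7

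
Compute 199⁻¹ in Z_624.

624 = 3×199 + 27
199 = 7×27 + 10
27 = 2×10 + 7
10 = 1×7 + 3
7 = 2×3 + 1
3 = 3×1 + 0
gcd(199, 624) = 1, so the inverse exists.
Bézout: 1 = 59×624 − 185×199.
So 199⁻¹ ≡ −185 ≡ 439 (mod 624).

439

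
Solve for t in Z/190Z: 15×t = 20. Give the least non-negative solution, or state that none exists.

14

gcd(15, 190) = 5, and 5 | 20, so solutions exist.
Divide through by 5: 3×t mod 38 = 4.
3⁻¹ ≡ 13 (mod 38).
t ≡ 13×4 ≡ 14 (mod 38).
The smallest non-negative solution is t = 14.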